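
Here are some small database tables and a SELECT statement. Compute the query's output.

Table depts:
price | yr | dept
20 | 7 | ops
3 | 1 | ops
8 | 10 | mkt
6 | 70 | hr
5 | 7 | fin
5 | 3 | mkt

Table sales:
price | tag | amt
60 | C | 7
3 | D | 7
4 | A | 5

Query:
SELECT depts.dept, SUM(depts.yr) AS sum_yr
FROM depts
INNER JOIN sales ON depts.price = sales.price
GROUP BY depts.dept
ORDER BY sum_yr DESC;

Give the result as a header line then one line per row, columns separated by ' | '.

== RESULT ==
depts.dept | sum_yr
ops | 1

Derivation:
After JOIN sales (1 rows):
depts.price | depts.yr | depts.dept | sales.price | sales.tag | sales.amt
3 | 1 | ops | 3 | D | 7
After GROUP BY (1 rows):
depts.dept | sum_yr
ops | 1
After ORDER BY (1 rows):
depts.dept | sum_yr
ops | 1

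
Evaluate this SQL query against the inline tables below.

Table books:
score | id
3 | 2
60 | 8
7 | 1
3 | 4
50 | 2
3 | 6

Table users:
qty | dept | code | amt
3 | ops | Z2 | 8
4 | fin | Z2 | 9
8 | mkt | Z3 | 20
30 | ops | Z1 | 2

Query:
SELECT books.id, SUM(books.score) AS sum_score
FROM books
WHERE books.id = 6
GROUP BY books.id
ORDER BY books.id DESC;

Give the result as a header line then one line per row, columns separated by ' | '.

== RESULT ==
books.id | sum_score
6 | 3

Derivation:
After WHERE (1 rows):
books.score | books.id
3 | 6
After GROUP BY (1 rows):
books.id | sum_score
6 | 3
After ORDER BY (1 rows):
books.id | sum_score
6 | 3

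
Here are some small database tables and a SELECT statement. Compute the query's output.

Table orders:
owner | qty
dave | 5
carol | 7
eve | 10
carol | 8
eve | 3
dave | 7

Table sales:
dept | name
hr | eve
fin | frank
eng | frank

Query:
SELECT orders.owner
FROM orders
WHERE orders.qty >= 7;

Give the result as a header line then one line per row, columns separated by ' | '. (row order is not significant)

After WHERE (4 rows):
orders.owner | orders.qty
carol | 7
eve | 10
carol | 8
dave | 7
After SELECT (4 rows):
orders.owner
carol
eve
carol
dave

== RESULT ==
orders.owner
carol
eve
carol
dave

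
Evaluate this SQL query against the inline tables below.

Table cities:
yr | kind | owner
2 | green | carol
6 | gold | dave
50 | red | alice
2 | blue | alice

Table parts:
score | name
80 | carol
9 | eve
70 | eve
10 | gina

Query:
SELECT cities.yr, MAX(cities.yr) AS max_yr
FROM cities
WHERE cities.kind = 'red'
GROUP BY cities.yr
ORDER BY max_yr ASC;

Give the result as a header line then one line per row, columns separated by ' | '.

== RESULT ==
cities.yr | max_yr
50 | 50

Derivation:
After WHERE (1 rows):
cities.yr | cities.kind | cities.owner
50 | red | alice
After GROUP BY (1 rows):
cities.yr | max_yr
50 | 50
After ORDER BY (1 rows):
cities.yr | max_yr
50 | 50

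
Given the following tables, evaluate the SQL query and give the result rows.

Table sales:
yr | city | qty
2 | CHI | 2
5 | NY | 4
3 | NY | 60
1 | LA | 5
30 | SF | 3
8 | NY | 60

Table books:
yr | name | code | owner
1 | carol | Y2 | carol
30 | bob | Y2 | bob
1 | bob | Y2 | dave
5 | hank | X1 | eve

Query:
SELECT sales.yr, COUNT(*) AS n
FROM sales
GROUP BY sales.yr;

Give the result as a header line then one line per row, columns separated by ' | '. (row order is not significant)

== RESULT ==
sales.yr | n
2 | 1
5 | 1
3 | 1
1 | 1
30 | 1
8 | 1

Derivation:
After GROUP BY (6 rows):
sales.yr | n
2 | 1
5 | 1
3 | 1
1 | 1
30 | 1
8 | 1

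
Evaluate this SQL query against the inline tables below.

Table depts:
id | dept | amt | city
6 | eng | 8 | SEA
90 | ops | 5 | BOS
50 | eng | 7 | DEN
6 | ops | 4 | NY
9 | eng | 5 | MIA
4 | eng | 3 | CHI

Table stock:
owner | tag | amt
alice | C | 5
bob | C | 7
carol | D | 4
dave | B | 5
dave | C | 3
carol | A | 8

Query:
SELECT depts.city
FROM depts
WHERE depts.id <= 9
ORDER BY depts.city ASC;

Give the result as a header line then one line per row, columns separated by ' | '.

After WHERE (4 rows):
depts.id | depts.dept | depts.amt | depts.city
6 | eng | 8 | SEA
6 | ops | 4 | NY
9 | eng | 5 | MIA
4 | eng | 3 | CHI
After SELECT (4 rows):
depts.city
SEA
NY
MIA
CHI
After ORDER BY (4 rows):
depts.city
CHI
MIA
NY
SEA

== RESULT ==
depts.city
CHI
MIA
NY
SEA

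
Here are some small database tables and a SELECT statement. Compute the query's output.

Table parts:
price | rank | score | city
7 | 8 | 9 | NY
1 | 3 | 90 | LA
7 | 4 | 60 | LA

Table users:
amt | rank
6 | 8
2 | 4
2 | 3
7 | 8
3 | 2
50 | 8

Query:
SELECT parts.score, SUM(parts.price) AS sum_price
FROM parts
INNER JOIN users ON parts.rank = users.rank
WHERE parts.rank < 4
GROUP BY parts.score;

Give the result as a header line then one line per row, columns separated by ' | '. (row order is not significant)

After JOIN users (5 rows):
parts.price | parts.rank | parts.score | parts.city | users.amt | users.rank
7 | 8 | 9 | NY | 6 | 8
7 | 8 | 9 | NY | 7 | 8
7 | 8 | 9 | NY | 50 | 8
1 | 3 | 90 | LA | 2 | 3
7 | 4 | 60 | LA | 2 | 4
After WHERE (1 rows):
parts.price | parts.rank | parts.score | parts.city | users.amt | users.rank
1 | 3 | 90 | LA | 2 | 3
After GROUP BY (1 rows):
parts.score | sum_price
90 | 1

== RESULT ==
parts.score | sum_price
90 | 1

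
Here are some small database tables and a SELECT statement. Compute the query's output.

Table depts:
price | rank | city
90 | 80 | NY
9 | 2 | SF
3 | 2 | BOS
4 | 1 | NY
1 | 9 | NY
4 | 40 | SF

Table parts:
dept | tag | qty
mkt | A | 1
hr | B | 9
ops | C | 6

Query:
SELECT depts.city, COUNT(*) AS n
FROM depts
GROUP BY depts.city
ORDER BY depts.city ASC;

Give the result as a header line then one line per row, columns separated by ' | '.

After GROUP BY (3 rows):
depts.city | n
NY | 3
SF | 2
BOS | 1
After ORDER BY (3 rows):
depts.city | n
BOS | 1
NY | 3
SF | 2

== RESULT ==
depts.city | n
BOS | 1
NY | 3
SF | 2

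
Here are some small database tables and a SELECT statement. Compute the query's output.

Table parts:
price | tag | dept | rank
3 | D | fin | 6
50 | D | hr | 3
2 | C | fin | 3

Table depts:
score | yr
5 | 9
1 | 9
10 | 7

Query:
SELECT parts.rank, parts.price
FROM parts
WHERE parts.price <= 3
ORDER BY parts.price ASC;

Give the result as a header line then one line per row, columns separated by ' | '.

After WHERE (2 rows):
parts.price | parts.tag | parts.dept | parts.rank
3 | D | fin | 6
2 | C | fin | 3
After SELECT (2 rows):
parts.rank | parts.price
6 | 3
3 | 2
After ORDER BY (2 rows):
parts.rank | parts.price
3 | 2
6 | 3

== RESULT ==
parts.rank | parts.price
3 | 2
6 | 3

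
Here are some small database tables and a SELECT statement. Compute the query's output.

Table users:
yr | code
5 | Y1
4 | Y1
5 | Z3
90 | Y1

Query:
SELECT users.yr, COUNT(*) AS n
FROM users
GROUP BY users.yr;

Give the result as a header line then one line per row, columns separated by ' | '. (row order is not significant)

After GROUP BY (3 rows):
users.yr | n
5 | 2
4 | 1
90 | 1

== RESULT ==
users.yr | n
5 | 2
4 | 1
90 | 1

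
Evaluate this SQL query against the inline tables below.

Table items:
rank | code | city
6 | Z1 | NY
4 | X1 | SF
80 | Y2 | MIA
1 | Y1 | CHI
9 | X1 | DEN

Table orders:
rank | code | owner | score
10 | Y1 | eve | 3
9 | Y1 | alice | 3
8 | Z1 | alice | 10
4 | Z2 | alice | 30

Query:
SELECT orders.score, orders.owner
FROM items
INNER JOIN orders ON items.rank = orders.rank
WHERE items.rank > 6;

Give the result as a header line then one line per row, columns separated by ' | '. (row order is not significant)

== RESULT ==
orders.score | orders.owner
3 | alice

Derivation:
After JOIN orders (2 rows):
items.rank | items.code | items.city | orders.rank | orders.code | orders.owner | orders.score
4 | X1 | SF | 4 | Z2 | alice | 30
9 | X1 | DEN | 9 | Y1 | alice | 3
After WHERE (1 rows):
items.rank | items.code | items.city | orders.rank | orders.code | orders.owner | orders.score
9 | X1 | DEN | 9 | Y1 | alice | 3
After SELECT (1 rows):
orders.score | orders.owner
3 | alice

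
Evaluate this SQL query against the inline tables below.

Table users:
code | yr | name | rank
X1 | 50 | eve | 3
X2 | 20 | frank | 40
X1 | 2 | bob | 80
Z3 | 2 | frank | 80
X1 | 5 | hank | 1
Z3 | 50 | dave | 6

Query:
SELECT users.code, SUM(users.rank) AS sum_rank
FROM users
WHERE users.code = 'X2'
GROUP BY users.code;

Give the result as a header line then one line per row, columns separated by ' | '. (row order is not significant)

== RESULT ==
users.code | sum_rank
X2 | 40

Derivation:
After WHERE (1 rows):
users.code | users.yr | users.name | users.rank
X2 | 20 | frank | 40
After GROUP BY (1 rows):
users.code | sum_rank
X2 | 40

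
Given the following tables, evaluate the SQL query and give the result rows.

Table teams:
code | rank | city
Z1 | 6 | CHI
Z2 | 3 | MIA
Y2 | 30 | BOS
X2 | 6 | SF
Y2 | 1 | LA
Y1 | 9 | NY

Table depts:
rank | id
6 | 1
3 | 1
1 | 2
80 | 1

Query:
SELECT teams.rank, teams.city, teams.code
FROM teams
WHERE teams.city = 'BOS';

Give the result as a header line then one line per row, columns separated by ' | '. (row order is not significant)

== RESULT ==
teams.rank | teams.city | teams.code
30 | BOS | Y2

Derivation:
After WHERE (1 rows):
teams.code | teams.rank | teams.city
Y2 | 30 | BOS
After SELECT (1 rows):
teams.rank | teams.city | teams.code
30 | BOS | Y2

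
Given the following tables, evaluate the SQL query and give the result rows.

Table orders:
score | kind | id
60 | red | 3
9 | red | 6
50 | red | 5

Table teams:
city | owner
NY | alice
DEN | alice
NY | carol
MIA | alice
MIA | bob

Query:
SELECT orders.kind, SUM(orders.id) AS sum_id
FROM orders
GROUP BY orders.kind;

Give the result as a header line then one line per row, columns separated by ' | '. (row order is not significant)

== RESULT ==
orders.kind | sum_id
red | 14

Derivation:
After GROUP BY (1 rows):
orders.kind | sum_id
red | 14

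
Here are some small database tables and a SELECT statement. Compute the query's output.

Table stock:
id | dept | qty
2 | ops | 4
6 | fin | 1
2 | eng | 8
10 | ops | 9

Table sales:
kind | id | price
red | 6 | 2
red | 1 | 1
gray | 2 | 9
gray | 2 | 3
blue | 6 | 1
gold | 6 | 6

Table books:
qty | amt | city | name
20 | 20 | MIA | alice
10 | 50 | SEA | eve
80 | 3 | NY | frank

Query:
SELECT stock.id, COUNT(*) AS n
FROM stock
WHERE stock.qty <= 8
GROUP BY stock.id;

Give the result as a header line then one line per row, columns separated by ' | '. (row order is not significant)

== RESULT ==
stock.id | n
2 | 2
6 | 1

Derivation:
After WHERE (3 rows):
stock.id | stock.dept | stock.qty
2 | ops | 4
6 | fin | 1
2 | eng | 8
After GROUP BY (2 rows):
stock.id | n
2 | 2
6 | 1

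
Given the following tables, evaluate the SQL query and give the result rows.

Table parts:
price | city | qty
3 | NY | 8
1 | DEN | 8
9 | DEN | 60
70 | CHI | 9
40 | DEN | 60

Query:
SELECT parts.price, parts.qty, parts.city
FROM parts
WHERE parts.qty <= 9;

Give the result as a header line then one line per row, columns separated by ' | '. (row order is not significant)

After WHERE (3 rows):
parts.price | parts.city | parts.qty
3 | NY | 8
1 | DEN | 8
70 | CHI | 9
After SELECT (3 rows):
parts.price | parts.qty | parts.city
3 | 8 | NY
1 | 8 | DEN
70 | 9 | CHI

== RESULT ==
parts.price | parts.qty | parts.city
3 | 8 | NY
1 | 8 | DEN
70 | 9 | CHI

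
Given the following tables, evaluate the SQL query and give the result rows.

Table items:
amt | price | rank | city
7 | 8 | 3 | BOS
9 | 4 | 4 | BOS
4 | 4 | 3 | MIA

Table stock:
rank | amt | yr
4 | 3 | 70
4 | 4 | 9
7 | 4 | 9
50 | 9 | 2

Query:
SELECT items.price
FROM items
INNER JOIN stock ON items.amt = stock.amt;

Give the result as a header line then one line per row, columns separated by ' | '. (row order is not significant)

== RESULT ==
items.price
4
4
4

Derivation:
After JOIN stock (3 rows):
items.amt | items.price | items.rank | items.city | stock.rank | stock.amt | stock.yr
9 | 4 | 4 | BOS | 50 | 9 | 2
4 | 4 | 3 | MIA | 4 | 4 | 9
4 | 4 | 3 | MIA | 7 | 4 | 9
After SELECT (3 rows):
items.price
4
4
4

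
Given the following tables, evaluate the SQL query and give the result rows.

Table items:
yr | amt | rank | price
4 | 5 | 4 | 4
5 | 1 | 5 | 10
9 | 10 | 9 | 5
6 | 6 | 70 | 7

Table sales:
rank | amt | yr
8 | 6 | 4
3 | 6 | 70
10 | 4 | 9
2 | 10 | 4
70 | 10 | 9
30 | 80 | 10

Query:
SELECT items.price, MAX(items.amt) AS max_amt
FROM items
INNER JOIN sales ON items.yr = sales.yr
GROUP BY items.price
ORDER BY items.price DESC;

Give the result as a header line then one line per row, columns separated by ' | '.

After JOIN sales (4 rows):
items.yr | items.amt | items.rank | items.price | sales.rank | sales.amt | sales.yr
4 | 5 | 4 | 4 | 8 | 6 | 4
4 | 5 | 4 | 4 | 2 | 10 | 4
9 | 10 | 9 | 5 | 10 | 4 | 9
9 | 10 | 9 | 5 | 70 | 10 | 9
After GROUP BY (2 rows):
items.price | max_amt
4 | 5
5 | 10
After ORDER BY (2 rows):
items.price | max_amt
5 | 10
4 | 5

== RESULT ==
items.price | max_amt
5 | 10
4 | 5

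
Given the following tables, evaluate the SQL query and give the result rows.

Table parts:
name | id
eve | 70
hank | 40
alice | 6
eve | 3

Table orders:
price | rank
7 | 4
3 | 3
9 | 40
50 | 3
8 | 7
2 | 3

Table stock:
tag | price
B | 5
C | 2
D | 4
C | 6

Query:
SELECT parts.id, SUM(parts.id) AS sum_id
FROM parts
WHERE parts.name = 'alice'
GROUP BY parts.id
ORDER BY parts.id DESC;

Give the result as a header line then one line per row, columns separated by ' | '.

After WHERE (1 rows):
parts.name | parts.id
alice | 6
After GROUP BY (1 rows):
parts.id | sum_id
6 | 6
After ORDER BY (1 rows):
parts.id | sum_id
6 | 6

== RESULT ==
parts.id | sum_id
6 | 6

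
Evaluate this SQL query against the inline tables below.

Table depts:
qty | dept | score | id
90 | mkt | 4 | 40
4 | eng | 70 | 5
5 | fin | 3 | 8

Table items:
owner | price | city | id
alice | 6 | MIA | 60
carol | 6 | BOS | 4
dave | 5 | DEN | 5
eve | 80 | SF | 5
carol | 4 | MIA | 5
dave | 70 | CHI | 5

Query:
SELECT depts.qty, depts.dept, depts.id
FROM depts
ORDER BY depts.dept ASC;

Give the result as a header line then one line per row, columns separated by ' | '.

== RESULT ==
depts.qty | depts.dept | depts.id
4 | eng | 5
5 | fin | 8
90 | mkt | 40

Derivation:
After SELECT (3 rows):
depts.qty | depts.dept | depts.id
90 | mkt | 40
4 | eng | 5
5 | fin | 8
After ORDER BY (3 rows):
depts.qty | depts.dept | depts.id
4 | eng | 5
5 | fin | 8
90 | mkt | 40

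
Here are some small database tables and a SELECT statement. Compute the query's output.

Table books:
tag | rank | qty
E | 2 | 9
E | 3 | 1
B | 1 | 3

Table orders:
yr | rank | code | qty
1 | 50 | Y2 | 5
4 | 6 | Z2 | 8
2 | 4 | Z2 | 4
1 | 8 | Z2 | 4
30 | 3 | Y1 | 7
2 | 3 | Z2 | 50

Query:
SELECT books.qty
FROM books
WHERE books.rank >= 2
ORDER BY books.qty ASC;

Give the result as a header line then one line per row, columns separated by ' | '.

== RESULT ==
books.qty
1
9

Derivation:
After WHERE (2 rows):
books.tag | books.rank | books.qty
E | 2 | 9
E | 3 | 1
After SELECT (2 rows):
books.qty
9
1
After ORDER BY (2 rows):
books.qty
1
9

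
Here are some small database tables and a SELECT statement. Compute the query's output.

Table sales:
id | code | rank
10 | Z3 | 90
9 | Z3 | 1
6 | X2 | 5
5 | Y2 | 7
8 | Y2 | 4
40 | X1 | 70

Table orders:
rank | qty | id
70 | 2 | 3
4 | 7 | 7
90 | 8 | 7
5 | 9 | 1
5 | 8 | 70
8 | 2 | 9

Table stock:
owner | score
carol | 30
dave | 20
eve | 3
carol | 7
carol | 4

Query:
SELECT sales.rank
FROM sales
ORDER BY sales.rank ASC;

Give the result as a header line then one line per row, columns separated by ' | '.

After SELECT (6 rows):
sales.rank
90
1
5
7
4
70
After ORDER BY (6 rows):
sales.rank
1
4
5
7
70
90

== RESULT ==
sales.rank
1
4
5
7
70
90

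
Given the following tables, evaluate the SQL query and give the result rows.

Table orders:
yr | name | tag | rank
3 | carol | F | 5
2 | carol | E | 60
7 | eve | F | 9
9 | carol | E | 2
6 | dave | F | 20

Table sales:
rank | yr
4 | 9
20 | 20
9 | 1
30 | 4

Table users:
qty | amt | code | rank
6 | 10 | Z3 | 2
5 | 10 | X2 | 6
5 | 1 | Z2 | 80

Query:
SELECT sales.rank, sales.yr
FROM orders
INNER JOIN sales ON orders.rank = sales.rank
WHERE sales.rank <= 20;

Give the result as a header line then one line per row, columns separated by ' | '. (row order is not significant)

After JOIN sales (2 rows):
orders.yr | orders.name | orders.tag | orders.rank | sales.rank | sales.yr
7 | eve | F | 9 | 9 | 1
6 | dave | F | 20 | 20 | 20
After WHERE (2 rows):
orders.yr | orders.name | orders.tag | orders.rank | sales.rank | sales.yr
7 | eve | F | 9 | 9 | 1
6 | dave | F | 20 | 20 | 20
After SELECT (2 rows):
sales.rank | sales.yr
9 | 1
20 | 20

== RESULT ==
sales.rank | sales.yr
9 | 1
20 | 20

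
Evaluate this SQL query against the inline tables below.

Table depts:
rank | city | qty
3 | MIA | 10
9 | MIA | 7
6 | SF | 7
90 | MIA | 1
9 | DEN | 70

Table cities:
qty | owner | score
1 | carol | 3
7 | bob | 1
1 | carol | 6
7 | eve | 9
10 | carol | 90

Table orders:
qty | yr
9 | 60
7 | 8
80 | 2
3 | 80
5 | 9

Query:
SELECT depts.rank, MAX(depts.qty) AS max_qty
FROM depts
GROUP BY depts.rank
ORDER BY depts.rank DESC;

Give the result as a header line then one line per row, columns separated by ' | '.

After GROUP BY (4 rows):
depts.rank | max_qty
3 | 10
9 | 70
6 | 7
90 | 1
After ORDER BY (4 rows):
depts.rank | max_qty
90 | 1
9 | 70
6 | 7
3 | 10

== RESULT ==
depts.rank | max_qty
90 | 1
9 | 70
6 | 7
3 | 10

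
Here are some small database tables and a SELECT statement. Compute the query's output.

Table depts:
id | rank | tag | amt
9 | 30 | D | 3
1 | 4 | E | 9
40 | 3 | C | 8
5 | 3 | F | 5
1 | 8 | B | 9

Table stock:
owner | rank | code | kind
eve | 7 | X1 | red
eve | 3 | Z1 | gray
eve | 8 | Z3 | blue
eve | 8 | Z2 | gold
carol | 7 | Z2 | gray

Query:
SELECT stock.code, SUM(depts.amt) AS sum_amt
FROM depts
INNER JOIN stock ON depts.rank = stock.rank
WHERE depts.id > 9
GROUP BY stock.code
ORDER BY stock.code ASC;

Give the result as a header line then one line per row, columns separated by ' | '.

== RESULT ==
stock.code | sum_amt
Z1 | 8

Derivation:
After JOIN stock (4 rows):
depts.id | depts.rank | depts.tag | depts.amt | stock.owner | stock.rank | stock.code | stock.kind
40 | 3 | C | 8 | eve | 3 | Z1 | gray
5 | 3 | F | 5 | eve | 3 | Z1 | gray
1 | 8 | B | 9 | eve | 8 | Z3 | blue
1 | 8 | B | 9 | eve | 8 | Z2 | gold
After WHERE (1 rows):
depts.id | depts.rank | depts.tag | depts.amt | stock.owner | stock.rank | stock.code | stock.kind
40 | 3 | C | 8 | eve | 3 | Z1 | gray
After GROUP BY (1 rows):
stock.code | sum_amt
Z1 | 8
After ORDER BY (1 rows):
stock.code | sum_amt
Z1 | 8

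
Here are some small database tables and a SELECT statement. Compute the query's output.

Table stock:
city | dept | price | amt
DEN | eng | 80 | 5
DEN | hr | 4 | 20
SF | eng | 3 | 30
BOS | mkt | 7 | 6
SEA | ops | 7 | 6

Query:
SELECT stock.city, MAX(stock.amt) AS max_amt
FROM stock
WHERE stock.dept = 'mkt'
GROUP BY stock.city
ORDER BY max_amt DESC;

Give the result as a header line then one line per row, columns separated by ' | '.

After WHERE (1 rows):
stock.city | stock.dept | stock.price | stock.amt
BOS | mkt | 7 | 6
After GROUP BY (1 rows):
stock.city | max_amt
BOS | 6
After ORDER BY (1 rows):
stock.city | max_amt
BOS | 6

== RESULT ==
stock.city | max_amt
BOS | 6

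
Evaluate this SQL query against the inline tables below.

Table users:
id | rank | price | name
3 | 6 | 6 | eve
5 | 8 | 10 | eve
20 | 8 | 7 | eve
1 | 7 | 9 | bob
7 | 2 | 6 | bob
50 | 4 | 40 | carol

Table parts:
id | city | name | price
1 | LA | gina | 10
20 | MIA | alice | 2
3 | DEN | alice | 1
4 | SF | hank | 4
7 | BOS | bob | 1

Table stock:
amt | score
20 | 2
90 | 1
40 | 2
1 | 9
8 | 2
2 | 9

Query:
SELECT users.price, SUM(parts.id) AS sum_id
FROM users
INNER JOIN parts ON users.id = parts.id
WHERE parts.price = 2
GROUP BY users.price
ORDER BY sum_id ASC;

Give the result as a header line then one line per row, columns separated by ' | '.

== RESULT ==
users.price | sum_id
7 | 20

Derivation:
After JOIN parts (4 rows):
users.id | users.rank | users.price | users.name | parts.id | parts.city | parts.name | parts.price
3 | 6 | 6 | eve | 3 | DEN | alice | 1
20 | 8 | 7 | eve | 20 | MIA | alice | 2
1 | 7 | 9 | bob | 1 | LA | gina | 10
7 | 2 | 6 | bob | 7 | BOS | bob | 1
After WHERE (1 rows):
users.id | users.rank | users.price | users.name | parts.id | parts.city | parts.name | parts.price
20 | 8 | 7 | eve | 20 | MIA | alice | 2
After GROUP BY (1 rows):
users.price | sum_id
7 | 20
After ORDER BY (1 rows):
users.price | sum_id
7 | 20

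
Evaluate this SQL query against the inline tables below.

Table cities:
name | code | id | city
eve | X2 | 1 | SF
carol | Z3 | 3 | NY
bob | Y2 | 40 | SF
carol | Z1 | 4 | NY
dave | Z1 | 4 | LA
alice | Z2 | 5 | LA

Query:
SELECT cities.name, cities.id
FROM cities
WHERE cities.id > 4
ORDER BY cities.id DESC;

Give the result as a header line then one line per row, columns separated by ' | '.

After WHERE (2 rows):
cities.name | cities.code | cities.id | cities.city
bob | Y2 | 40 | SF
alice | Z2 | 5 | LA
After SELECT (2 rows):
cities.name | cities.id
bob | 40
alice | 5
After ORDER BY (2 rows):
cities.name | cities.id
bob | 40
alice | 5

== RESULT ==
cities.name | cities.id
bob | 40
alice | 5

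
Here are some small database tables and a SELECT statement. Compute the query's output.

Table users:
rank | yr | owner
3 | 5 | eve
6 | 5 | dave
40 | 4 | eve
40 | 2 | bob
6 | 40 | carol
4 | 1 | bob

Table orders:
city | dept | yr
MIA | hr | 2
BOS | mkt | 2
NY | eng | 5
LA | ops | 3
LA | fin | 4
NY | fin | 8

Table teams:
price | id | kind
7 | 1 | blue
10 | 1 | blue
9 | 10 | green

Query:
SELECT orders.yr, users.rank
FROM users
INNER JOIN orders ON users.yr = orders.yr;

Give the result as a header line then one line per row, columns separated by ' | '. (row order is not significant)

== RESULT ==
orders.yr | users.rank
5 | 3
5 | 6
4 | 40
2 | 40
2 | 40

Derivation:
After JOIN orders (5 rows):
users.rank | users.yr | users.owner | orders.city | orders.dept | orders.yr
3 | 5 | eve | NY | eng | 5
6 | 5 | dave | NY | eng | 5
40 | 4 | eve | LA | fin | 4
40 | 2 | bob | MIA | hr | 2
40 | 2 | bob | BOS | mkt | 2
After SELECT (5 rows):
orders.yr | users.rank
5 | 3
5 | 6
4 | 40
2 | 40
2 | 40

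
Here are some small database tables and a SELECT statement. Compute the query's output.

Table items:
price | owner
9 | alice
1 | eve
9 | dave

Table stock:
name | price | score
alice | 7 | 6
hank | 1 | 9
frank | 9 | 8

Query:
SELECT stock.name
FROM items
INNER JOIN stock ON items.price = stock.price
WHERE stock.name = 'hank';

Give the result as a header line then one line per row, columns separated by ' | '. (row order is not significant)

== RESULT ==
stock.name
hank

Derivation:
After JOIN stock (3 rows):
items.price | items.owner | stock.name | stock.price | stock.score
9 | alice | frank | 9 | 8
1 | eve | hank | 1 | 9
9 | dave | frank | 9 | 8
After WHERE (1 rows):
items.price | items.owner | stock.name | stock.price | stock.score
1 | eve | hank | 1 | 9
After SELECT (1 rows):
stock.name
hank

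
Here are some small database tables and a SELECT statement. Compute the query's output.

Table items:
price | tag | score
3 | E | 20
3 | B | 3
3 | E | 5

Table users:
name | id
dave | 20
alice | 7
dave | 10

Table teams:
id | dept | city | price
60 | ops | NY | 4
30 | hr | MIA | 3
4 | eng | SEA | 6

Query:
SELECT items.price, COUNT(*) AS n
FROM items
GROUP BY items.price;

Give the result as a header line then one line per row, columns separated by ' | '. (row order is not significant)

== RESULT ==
items.price | n
3 | 3

Derivation:
After GROUP BY (1 rows):
items.price | n
3 | 3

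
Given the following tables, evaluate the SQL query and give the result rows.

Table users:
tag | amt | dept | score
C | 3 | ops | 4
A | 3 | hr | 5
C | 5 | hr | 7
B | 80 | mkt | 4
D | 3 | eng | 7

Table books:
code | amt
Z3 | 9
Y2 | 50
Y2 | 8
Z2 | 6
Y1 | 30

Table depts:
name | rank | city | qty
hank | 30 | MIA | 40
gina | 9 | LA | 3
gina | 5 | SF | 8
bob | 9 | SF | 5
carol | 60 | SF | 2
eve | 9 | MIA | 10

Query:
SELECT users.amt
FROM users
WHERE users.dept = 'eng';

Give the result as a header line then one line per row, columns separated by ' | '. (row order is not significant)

After WHERE (1 rows):
users.tag | users.amt | users.dept | users.score
D | 3 | eng | 7
After SELECT (1 rows):
users.amt
3

== RESULT ==
users.amt
3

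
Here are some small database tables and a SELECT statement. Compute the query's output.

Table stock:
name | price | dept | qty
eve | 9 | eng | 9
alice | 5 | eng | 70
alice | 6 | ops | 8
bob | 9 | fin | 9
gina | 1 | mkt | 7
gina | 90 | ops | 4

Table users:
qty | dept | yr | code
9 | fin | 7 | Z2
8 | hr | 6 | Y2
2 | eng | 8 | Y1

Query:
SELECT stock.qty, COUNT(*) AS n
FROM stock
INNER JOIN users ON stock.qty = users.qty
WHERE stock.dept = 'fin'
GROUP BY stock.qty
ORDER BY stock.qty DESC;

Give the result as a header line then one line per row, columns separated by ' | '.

== RESULT ==
stock.qty | n
9 | 1

Derivation:
After JOIN users (3 rows):
stock.name | stock.price | stock.dept | stock.qty | users.qty | users.dept | users.yr | users.code
eve | 9 | eng | 9 | 9 | fin | 7 | Z2
alice | 6 | ops | 8 | 8 | hr | 6 | Y2
bob | 9 | fin | 9 | 9 | fin | 7 | Z2
After WHERE (1 rows):
stock.name | stock.price | stock.dept | stock.qty | users.qty | users.dept | users.yr | users.code
bob | 9 | fin | 9 | 9 | fin | 7 | Z2
After GROUP BY (1 rows):
stock.qty | n
9 | 1
After ORDER BY (1 rows):
stock.qty | n
9 | 1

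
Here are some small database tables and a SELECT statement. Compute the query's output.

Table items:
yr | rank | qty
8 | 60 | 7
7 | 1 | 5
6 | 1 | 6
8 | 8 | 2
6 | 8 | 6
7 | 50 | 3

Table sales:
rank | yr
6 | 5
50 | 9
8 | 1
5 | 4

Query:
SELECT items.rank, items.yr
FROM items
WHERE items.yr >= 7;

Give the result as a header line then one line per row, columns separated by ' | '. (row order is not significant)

After WHERE (4 rows):
items.yr | items.rank | items.qty
8 | 60 | 7
7 | 1 | 5
8 | 8 | 2
7 | 50 | 3
After SELECT (4 rows):
items.rank | items.yr
60 | 8
1 | 7
8 | 8
50 | 7

== RESULT ==
items.rank | items.yr
60 | 8
1 | 7
8 | 8
50 | 7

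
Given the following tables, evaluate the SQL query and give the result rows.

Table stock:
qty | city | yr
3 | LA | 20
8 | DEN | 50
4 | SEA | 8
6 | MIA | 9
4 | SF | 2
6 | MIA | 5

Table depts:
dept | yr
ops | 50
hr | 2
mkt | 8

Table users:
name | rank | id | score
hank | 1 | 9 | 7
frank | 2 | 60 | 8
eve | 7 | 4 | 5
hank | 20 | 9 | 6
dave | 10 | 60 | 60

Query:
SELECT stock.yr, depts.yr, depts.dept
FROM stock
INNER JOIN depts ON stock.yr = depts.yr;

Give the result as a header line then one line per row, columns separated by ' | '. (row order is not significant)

After JOIN depts (3 rows):
stock.qty | stock.city | stock.yr | depts.dept | depts.yr
8 | DEN | 50 | ops | 50
4 | SEA | 8 | mkt | 8
4 | SF | 2 | hr | 2
After SELECT (3 rows):
stock.yr | depts.yr | depts.dept
50 | 50 | ops
8 | 8 | mkt
2 | 2 | hr

== RESULT ==
stock.yr | depts.yr | depts.dept
50 | 50 | ops
8 | 8 | mkt
2 | 2 | hr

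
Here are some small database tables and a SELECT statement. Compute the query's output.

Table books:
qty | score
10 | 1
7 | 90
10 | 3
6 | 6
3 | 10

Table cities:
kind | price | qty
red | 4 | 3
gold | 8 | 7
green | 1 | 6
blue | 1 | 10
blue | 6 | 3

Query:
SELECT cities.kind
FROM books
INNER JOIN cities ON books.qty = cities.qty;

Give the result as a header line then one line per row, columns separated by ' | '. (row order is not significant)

== RESULT ==
cities.kind
blue
gold
blue
green
red
blue

Derivation:
After JOIN cities (6 rows):
books.qty | books.score | cities.kind | cities.price | cities.qty
10 | 1 | blue | 1 | 10
7 | 90 | gold | 8 | 7
10 | 3 | blue | 1 | 10
6 | 6 | green | 1 | 6
3 | 10 | red | 4 | 3
3 | 10 | blue | 6 | 3
After SELECT (6 rows):
cities.kind
blue
gold
blue
green
red
blue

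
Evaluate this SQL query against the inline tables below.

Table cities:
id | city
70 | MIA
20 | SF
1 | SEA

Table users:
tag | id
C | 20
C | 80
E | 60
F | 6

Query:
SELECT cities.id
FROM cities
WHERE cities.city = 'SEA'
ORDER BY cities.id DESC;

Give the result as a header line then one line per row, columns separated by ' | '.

After WHERE (1 rows):
cities.id | cities.city
1 | SEA
After SELECT (1 rows):
cities.id
1
After ORDER BY (1 rows):
cities.id
1

== RESULT ==
cities.id
1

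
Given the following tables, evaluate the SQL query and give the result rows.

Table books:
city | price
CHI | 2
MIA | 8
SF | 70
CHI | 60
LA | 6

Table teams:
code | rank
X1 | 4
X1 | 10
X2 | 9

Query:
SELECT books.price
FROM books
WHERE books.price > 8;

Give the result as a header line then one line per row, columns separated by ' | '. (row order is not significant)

After WHERE (2 rows):
books.city | books.price
SF | 70
CHI | 60
After SELECT (2 rows):
books.price
70
60

== RESULT ==
books.price
70
60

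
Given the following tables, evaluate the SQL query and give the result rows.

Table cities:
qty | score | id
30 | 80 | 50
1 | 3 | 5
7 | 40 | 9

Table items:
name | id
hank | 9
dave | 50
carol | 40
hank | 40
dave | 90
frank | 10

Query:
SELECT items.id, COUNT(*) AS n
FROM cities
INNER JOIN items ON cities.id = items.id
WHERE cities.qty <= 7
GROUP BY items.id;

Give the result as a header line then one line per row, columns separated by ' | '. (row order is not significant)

After JOIN items (2 rows):
cities.qty | cities.score | cities.id | items.name | items.id
30 | 80 | 50 | dave | 50
7 | 40 | 9 | hank | 9
After WHERE (1 rows):
cities.qty | cities.score | cities.id | items.name | items.id
7 | 40 | 9 | hank | 9
After GROUP BY (1 rows):
items.id | n
9 | 1

== RESULT ==
items.id | n
9 | 1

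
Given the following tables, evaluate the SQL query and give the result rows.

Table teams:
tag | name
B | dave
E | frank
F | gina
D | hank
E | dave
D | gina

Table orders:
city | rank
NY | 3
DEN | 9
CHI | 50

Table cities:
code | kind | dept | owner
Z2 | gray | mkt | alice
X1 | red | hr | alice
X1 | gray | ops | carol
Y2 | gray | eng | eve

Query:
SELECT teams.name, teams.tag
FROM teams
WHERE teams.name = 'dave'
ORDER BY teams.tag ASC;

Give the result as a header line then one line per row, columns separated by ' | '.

After WHERE (2 rows):
teams.tag | teams.name
B | dave
E | dave
After SELECT (2 rows):
teams.name | teams.tag
dave | B
dave | E
After ORDER BY (2 rows):
teams.name | teams.tag
dave | B
dave | E

== RESULT ==
teams.name | teams.tag
dave | B
dave | E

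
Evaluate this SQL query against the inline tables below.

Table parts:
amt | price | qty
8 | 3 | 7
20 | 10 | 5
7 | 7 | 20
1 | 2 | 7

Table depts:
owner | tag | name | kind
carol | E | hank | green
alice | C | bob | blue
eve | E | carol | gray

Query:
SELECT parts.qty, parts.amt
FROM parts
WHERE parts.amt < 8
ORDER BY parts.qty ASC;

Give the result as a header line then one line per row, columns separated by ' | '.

After WHERE (2 rows):
parts.amt | parts.price | parts.qty
7 | 7 | 20
1 | 2 | 7
After SELECT (2 rows):
parts.qty | parts.amt
20 | 7
7 | 1
After ORDER BY (2 rows):
parts.qty | parts.amt
7 | 1
20 | 7

== RESULT ==
parts.qty | parts.amt
7 | 1
20 | 7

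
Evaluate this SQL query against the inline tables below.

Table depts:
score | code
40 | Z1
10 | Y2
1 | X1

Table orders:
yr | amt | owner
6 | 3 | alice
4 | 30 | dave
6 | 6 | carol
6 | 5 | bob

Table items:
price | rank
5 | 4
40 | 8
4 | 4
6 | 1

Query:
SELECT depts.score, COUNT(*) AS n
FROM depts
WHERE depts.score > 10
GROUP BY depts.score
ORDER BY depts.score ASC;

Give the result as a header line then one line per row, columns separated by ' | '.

After WHERE (1 rows):
depts.score | depts.code
40 | Z1
After GROUP BY (1 rows):
depts.score | n
40 | 1
After ORDER BY (1 rows):
depts.score | n
40 | 1

== RESULT ==
depts.score | n
40 | 1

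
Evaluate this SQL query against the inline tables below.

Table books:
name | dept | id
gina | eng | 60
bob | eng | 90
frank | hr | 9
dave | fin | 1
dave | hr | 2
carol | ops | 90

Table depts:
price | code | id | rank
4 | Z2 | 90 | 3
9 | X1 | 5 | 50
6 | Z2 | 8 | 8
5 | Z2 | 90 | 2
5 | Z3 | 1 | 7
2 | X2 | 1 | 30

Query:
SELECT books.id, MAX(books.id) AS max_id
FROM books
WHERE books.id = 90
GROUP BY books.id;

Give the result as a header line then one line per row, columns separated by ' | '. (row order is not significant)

After WHERE (2 rows):
books.name | books.dept | books.id
bob | eng | 90
carol | ops | 90
After GROUP BY (1 rows):
books.id | max_id
90 | 90

== RESULT ==
books.id | max_id
90 | 90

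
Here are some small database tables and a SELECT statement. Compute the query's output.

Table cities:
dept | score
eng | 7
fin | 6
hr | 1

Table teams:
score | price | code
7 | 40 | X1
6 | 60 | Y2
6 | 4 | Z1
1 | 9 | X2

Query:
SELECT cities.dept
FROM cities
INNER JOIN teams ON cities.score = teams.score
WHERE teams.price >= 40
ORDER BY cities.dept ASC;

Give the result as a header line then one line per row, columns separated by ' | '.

After JOIN teams (4 rows):
cities.dept | cities.score | teams.score | teams.price | teams.code
eng | 7 | 7 | 40 | X1
fin | 6 | 6 | 60 | Y2
fin | 6 | 6 | 4 | Z1
hr | 1 | 1 | 9 | X2
After WHERE (2 rows):
cities.dept | cities.score | teams.score | teams.price | teams.code
eng | 7 | 7 | 40 | X1
fin | 6 | 6 | 60 | Y2
After SELECT (2 rows):
cities.dept
eng
fin
After ORDER BY (2 rows):
cities.dept
eng
fin

== RESULT ==
cities.dept
eng
fin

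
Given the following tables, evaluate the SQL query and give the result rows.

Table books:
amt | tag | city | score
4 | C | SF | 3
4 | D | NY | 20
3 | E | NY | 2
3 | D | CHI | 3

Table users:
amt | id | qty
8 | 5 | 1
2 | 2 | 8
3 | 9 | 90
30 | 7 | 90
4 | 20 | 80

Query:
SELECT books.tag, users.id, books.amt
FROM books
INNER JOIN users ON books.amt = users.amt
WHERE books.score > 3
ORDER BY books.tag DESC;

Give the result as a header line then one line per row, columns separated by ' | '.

After JOIN users (4 rows):
books.amt | books.tag | books.city | books.score | users.amt | users.id | users.qty
4 | C | SF | 3 | 4 | 20 | 80
4 | D | NY | 20 | 4 | 20 | 80
3 | E | NY | 2 | 3 | 9 | 90
3 | D | CHI | 3 | 3 | 9 | 90
After WHERE (1 rows):
books.amt | books.tag | books.city | books.score | users.amt | users.id | users.qty
4 | D | NY | 20 | 4 | 20 | 80
After SELECT (1 rows):
books.tag | users.id | books.amt
D | 20 | 4
After ORDER BY (1 rows):
books.tag | users.id | books.amt
D | 20 | 4

== RESULT ==
books.tag | users.id | books.amt
D | 20 | 4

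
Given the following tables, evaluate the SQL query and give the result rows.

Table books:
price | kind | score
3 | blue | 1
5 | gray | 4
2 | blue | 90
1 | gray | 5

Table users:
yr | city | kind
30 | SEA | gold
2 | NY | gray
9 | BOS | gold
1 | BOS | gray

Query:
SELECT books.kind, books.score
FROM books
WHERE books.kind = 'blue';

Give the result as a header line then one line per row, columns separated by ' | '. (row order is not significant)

After WHERE (2 rows):
books.price | books.kind | books.score
3 | blue | 1
2 | blue | 90
After SELECT (2 rows):
books.kind | books.score
blue | 1
blue | 90

== RESULT ==
books.kind | books.score
blue | 1
blue | 90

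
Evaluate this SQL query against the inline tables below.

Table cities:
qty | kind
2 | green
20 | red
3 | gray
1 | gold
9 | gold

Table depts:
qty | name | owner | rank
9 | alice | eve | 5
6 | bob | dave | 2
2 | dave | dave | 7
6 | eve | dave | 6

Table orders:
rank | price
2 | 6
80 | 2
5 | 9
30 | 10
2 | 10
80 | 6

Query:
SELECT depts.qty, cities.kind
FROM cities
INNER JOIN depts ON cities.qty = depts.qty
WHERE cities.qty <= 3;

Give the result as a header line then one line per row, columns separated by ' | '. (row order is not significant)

After JOIN depts (2 rows):
cities.qty | cities.kind | depts.qty | depts.name | depts.owner | depts.rank
2 | green | 2 | dave | dave | 7
9 | gold | 9 | alice | eve | 5
After WHERE (1 rows):
cities.qty | cities.kind | depts.qty | depts.name | depts.owner | depts.rank
2 | green | 2 | dave | dave | 7
After SELECT (1 rows):
depts.qty | cities.kind
2 | green

== RESULT ==
depts.qty | cities.kind
2 | green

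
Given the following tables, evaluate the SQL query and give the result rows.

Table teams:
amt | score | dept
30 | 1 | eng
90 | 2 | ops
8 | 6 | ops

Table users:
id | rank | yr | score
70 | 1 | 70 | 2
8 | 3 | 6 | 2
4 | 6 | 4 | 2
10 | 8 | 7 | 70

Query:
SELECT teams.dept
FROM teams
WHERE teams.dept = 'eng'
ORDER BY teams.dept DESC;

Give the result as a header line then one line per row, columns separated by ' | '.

== RESULT ==
teams.dept
eng

Derivation:
After WHERE (1 rows):
teams.amt | teams.score | teams.dept
30 | 1 | eng
After SELECT (1 rows):
teams.dept
eng
After ORDER BY (1 rows):
teams.dept
eng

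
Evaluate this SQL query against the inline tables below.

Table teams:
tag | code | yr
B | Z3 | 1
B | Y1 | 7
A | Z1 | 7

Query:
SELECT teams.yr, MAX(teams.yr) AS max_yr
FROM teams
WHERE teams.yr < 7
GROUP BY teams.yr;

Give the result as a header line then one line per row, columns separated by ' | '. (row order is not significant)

After WHERE (1 rows):
teams.tag | teams.code | teams.yr
B | Z3 | 1
After GROUP BY (1 rows):
teams.yr | max_yr
1 | 1

== RESULT ==
teams.yr | max_yr
1 | 1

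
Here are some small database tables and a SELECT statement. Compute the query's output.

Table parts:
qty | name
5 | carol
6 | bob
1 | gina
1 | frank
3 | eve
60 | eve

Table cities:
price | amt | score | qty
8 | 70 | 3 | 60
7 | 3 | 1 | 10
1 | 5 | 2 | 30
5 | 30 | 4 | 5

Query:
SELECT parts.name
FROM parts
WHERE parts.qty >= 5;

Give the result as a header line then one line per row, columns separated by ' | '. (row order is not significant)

After WHERE (3 rows):
parts.qty | parts.name
5 | carol
6 | bob
60 | eve
After SELECT (3 rows):
parts.name
carol
bob
eve

== RESULT ==
parts.name
carol
bob
eve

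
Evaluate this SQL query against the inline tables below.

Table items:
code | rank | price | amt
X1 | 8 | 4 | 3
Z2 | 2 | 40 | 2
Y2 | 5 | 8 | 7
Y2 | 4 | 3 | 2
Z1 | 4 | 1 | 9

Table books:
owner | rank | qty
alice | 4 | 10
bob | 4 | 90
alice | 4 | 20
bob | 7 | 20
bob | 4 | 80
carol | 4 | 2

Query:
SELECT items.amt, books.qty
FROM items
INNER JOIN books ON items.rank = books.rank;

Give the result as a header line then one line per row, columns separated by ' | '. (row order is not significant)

== RESULT ==
items.amt | books.qty
2 | 10
2 | 90
2 | 20
2 | 80
2 | 2
9 | 10
9 | 90
9 | 20
9 | 80
9 | 2

Derivation:
After JOIN books (10 rows):
items.code | items.rank | items.price | items.amt | books.owner | books.rank | books.qty
Y2 | 4 | 3 | 2 | alice | 4 | 10
Y2 | 4 | 3 | 2 | bob | 4 | 90
Y2 | 4 | 3 | 2 | alice | 4 | 20
Y2 | 4 | 3 | 2 | bob | 4 | 80
Y2 | 4 | 3 | 2 | carol | 4 | 2
Z1 | 4 | 1 | 9 | alice | 4 | 10
Z1 | 4 | 1 | 9 | bob | 4 | 90
Z1 | 4 | 1 | 9 | alice | 4 | 20
Z1 | 4 | 1 | 9 | bob | 4 | 80
Z1 | 4 | 1 | 9 | carol | 4 | 2
After SELECT (10 rows):
items.amt | books.qty
2 | 10
2 | 90
2 | 20
2 | 80
2 | 2
9 | 10
9 | 90
9 | 20
9 | 80
9 | 2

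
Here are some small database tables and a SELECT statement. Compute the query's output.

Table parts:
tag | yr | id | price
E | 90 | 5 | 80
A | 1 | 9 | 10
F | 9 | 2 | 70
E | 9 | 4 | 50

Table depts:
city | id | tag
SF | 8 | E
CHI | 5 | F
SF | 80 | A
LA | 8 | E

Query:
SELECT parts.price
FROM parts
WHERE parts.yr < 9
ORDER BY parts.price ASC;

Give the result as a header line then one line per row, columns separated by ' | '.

== RESULT ==
parts.price
10

Derivation:
After WHERE (1 rows):
parts.tag | parts.yr | parts.id | parts.price
A | 1 | 9 | 10
After SELECT (1 rows):
parts.price
10
After ORDER BY (1 rows):
parts.price
10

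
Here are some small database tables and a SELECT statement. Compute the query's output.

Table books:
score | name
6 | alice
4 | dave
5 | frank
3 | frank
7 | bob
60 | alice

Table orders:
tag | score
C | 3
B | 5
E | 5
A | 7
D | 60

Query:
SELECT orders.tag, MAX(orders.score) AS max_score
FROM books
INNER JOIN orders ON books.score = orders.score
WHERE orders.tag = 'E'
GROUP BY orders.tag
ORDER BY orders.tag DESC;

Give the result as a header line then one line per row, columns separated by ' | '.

After JOIN orders (5 rows):
books.score | books.name | orders.tag | orders.score
5 | frank | B | 5
5 | frank | E | 5
3 | frank | C | 3
7 | bob | A | 7
60 | alice | D | 60
After WHERE (1 rows):
books.score | books.name | orders.tag | orders.score
5 | frank | E | 5
After GROUP BY (1 rows):
orders.tag | max_score
E | 5
After ORDER BY (1 rows):
orders.tag | max_score
E | 5

== RESULT ==
orders.tag | max_score
E | 5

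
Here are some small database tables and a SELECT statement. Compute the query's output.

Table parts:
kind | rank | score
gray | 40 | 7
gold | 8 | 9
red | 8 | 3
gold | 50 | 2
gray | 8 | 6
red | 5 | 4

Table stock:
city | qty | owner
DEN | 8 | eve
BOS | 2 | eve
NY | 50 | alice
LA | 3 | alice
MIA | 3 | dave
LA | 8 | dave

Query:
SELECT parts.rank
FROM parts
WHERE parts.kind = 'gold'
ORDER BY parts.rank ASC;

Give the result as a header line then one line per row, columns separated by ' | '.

After WHERE (2 rows):
parts.kind | parts.rank | parts.score
gold | 8 | 9
gold | 50 | 2
After SELECT (2 rows):
parts.rank
8
50
After ORDER BY (2 rows):
parts.rank
8
50

== RESULT ==
parts.rank
8
50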